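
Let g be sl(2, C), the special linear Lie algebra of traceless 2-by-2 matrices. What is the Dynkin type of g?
A1

This is sl(2), which has dimension 2^2 - 1 = 3 and rank 2 - 1 = 1 (a Cartan subalgebra is the diagonal traceless matrices). In the classification of classical Lie algebras, the special linear algebra sl(n+1) has type A_n; here n = 1, so the Dynkin diagram is a chain of 1 nodes with single edges (A_1). Hence the type is A_1.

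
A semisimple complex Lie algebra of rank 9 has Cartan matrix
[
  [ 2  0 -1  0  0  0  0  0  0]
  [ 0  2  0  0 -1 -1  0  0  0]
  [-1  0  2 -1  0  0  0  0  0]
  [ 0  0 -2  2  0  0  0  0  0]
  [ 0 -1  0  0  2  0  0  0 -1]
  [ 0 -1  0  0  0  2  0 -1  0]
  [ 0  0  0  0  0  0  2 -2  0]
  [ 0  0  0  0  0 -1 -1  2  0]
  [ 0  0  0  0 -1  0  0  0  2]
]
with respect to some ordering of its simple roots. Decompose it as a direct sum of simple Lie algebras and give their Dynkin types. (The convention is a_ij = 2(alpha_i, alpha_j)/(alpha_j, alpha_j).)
The diagram associated to this matrix has two connected components: the simple roots {alpha_1, alpha_3, alpha_4} form a chain of 3 nodes with a double edge at one end; the terminal node there is the unique long simple root (C_3), and {alpha_2, alpha_5, alpha_6, alpha_7, alpha_8, alpha_9} form a chain of 6 nodes with a double edge at one end; the terminal node there is the unique long simple root (C_6). A semisimple Lie algebra decomposes uniquely as the direct sum of simple ideals, one per connected component of its Dynkin diagram, so g ≅ C_3 ⊕ C_6 (dimension 21 + 78 = 99).

C_3 (sp(6)) + C_6 (sp(12))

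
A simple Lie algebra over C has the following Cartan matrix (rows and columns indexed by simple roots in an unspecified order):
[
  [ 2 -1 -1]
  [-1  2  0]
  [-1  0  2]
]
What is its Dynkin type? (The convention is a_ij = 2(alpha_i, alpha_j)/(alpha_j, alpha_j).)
The matrix has rank 3 with 2's on the diagonal. Reading the off-diagonal entries as Dynkin edges (a single edge where a_ij = a_ji = -1; a double or triple edge where a_ij * a_ji = 2 or 3), the diagram is a chain of 3 nodes with single edges (A_3). One simple-root ordering that puts it in standard form is (alpha_3, alpha_1, alpha_2). So the algebra is type A_3, i.e. sl(4).

A_3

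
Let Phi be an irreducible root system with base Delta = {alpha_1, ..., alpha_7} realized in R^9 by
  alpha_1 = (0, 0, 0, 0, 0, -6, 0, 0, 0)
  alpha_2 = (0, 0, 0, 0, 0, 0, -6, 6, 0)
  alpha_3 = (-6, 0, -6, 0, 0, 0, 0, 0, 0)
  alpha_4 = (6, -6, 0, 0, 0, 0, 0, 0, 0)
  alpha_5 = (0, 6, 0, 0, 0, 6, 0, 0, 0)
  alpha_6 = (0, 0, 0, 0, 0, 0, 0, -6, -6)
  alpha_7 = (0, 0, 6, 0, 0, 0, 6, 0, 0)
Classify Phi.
type B_7

Compute the Cartan integers a_ij = 2(alpha_i, alpha_j)/(alpha_j, alpha_j); the resulting 7x7 Cartan matrix is
[[2, 0, 0, 0, -1, 0, 0], [0, 2, 0, 0, 0, -1, -1], [0, 0, 2, -1, 0, 0, -1], [0, 0, -1, 2, -1, 0, 0], [-2, 0, 0, -1, 2, 0, 0], [0, -1, 0, 0, 0, 2, 0], [0, -1, -1, 0, 0, 0, 2]].
The roots have two lengths (squared-length ratio 2:1); the short ones are alpha_{1}. The associated Dynkin diagram is a chain of 7 nodes with a double edge at one end; the terminal node there is the unique short simple root (B_7), so the type is B_7 (the algebra so(15)).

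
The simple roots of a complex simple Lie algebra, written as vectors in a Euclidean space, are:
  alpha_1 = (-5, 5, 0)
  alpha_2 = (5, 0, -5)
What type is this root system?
Compute the Cartan integers a_ij = 2(alpha_i, alpha_j)/(alpha_j, alpha_j); the resulting 2x2 Cartan matrix is
[[2, -1], [-1, 2]].
All simple roots have the same length, so the diagram is simply laced. The associated Dynkin diagram is a chain of 2 nodes with single edges (A_2), so the type is A_2 (the algebra sl(3)).

type A_2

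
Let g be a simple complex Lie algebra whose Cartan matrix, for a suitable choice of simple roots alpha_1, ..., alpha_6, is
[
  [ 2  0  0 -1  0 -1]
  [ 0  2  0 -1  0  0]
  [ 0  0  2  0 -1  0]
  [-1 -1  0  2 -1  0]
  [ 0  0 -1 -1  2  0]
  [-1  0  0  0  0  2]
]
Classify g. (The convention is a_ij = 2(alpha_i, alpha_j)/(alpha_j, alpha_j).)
type E_6

The matrix has rank 6 with 2's on the diagonal. Reading the off-diagonal entries as Dynkin edges (a single edge where a_ij = a_ji = -1; a double or triple edge where a_ij * a_ji = 2 or 3), the diagram is a chain of 5 nodes with one extra node attached to the third node from one end (E_6). One simple-root ordering that puts it in standard form is (alpha_6, alpha_2, alpha_1, alpha_4, alpha_5, alpha_3). So the algebra is type E_6.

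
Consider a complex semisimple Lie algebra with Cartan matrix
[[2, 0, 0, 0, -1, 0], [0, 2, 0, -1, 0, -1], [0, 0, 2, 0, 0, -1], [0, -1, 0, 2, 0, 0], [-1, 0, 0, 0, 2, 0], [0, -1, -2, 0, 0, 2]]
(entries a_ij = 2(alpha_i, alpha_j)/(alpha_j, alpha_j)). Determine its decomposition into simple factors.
A_2 (sl(3)) ⊕ B_4 (so(9))

The diagram associated to this matrix has two connected components: the simple roots {alpha_1, alpha_5} form a chain of 2 nodes with single edges (A_2), and {alpha_2, alpha_3, alpha_4, alpha_6} form a chain of 4 nodes with a double edge at one end; the terminal node there is the unique short simple root (B_4). A semisimple Lie algebra decomposes uniquely as the direct sum of simple ideals, one per connected component of its Dynkin diagram, so g ≅ A_2 ⊕ B_4 (dimension 8 + 36 = 44).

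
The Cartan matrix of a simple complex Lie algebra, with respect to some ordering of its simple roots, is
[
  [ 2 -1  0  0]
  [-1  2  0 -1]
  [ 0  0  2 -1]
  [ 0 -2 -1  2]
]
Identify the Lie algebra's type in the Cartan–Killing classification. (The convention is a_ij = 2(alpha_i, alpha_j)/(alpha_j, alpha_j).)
The matrix has rank 4 with 2's on the diagonal. Reading the off-diagonal entries as Dynkin edges (a single edge where a_ij = a_ji = -1; a double or triple edge where a_ij * a_ji = 2 or 3), the diagram is a chain of 4 nodes with a double edge between the middle two (F_4). One simple-root ordering that puts it in standard form is (alpha_3, alpha_4, alpha_2, alpha_1). So the algebra is type F_4.

F4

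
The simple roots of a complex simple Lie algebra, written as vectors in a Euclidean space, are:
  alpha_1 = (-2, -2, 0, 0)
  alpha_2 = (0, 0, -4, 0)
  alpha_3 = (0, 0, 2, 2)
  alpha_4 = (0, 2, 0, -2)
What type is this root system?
C_4

Compute the Cartan integers a_ij = 2(alpha_i, alpha_j)/(alpha_j, alpha_j); the resulting 4x4 Cartan matrix is
[[2, 0, 0, -1], [0, 2, -2, 0], [0, -1, 2, -1], [-1, 0, -1, 2]].
The roots have two lengths (squared-length ratio 2:1); the short ones are alpha_{1,3,4}. The associated Dynkin diagram is a chain of 4 nodes with a double edge at one end; the terminal node there is the unique long simple root (C_4), so the type is C_4 (the algebra sp(8)).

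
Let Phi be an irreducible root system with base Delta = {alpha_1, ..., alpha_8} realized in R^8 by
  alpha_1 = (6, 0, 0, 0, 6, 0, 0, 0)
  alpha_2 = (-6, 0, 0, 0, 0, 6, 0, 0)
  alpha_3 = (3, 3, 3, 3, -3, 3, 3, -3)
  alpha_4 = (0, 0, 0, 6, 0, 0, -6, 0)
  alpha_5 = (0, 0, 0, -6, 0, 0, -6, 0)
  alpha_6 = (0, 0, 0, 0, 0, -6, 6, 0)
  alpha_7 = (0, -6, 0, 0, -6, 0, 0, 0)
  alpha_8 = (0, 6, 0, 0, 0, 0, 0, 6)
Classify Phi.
Compute the Cartan integers a_ij = 2(alpha_i, alpha_j)/(alpha_j, alpha_j); the resulting 8x8 Cartan matrix is
[[2, -1, 0, 0, 0, 0, -1, 0], [-1, 2, 0, 0, 0, -1, 0, 0], [0, 0, 2, 0, -1, 0, 0, 0], [0, 0, 0, 2, 0, -1, 0, 0], [0, 0, -1, 0, 2, -1, 0, 0], [0, -1, 0, -1, -1, 2, 0, 0], [-1, 0, 0, 0, 0, 0, 2, -1], [0, 0, 0, 0, 0, 0, -1, 2]].
All simple roots have the same length, so the diagram is simply laced. The associated Dynkin diagram is a chain of 7 nodes with one extra node attached to the third node from one end (E_8), so the type is E_8.

E_8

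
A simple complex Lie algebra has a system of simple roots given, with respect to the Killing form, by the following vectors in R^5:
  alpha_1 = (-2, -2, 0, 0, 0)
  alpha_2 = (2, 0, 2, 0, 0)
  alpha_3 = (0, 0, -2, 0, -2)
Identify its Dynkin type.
A3

Compute the Cartan integers a_ij = 2(alpha_i, alpha_j)/(alpha_j, alpha_j); the resulting 3x3 Cartan matrix is
[[2, -1, 0], [-1, 2, -1], [0, -1, 2]].
All simple roots have the same length, so the diagram is simply laced. The associated Dynkin diagram is a chain of 3 nodes with single edges (A_3), so the type is A_3 (the algebra sl(4)).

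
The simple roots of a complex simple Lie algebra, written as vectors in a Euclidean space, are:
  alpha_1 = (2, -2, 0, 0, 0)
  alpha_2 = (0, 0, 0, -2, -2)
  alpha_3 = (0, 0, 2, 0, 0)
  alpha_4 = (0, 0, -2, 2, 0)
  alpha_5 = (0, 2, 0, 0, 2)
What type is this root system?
B_5

Compute the Cartan integers a_ij = 2(alpha_i, alpha_j)/(alpha_j, alpha_j); the resulting 5x5 Cartan matrix is
[[2, 0, 0, 0, -1], [0, 2, 0, -1, -1], [0, 0, 2, -1, 0], [0, -1, -2, 2, 0], [-1, -1, 0, 0, 2]].
The roots have two lengths (squared-length ratio 2:1); the short ones are alpha_{3}. The associated Dynkin diagram is a chain of 5 nodes with a double edge at one end; the terminal node there is the unique short simple root (B_5), so the type is B_5 (the algebra so(11)).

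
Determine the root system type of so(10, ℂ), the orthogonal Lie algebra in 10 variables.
This is so(10) with 10 even, which has dimension 10(10-1)/2 = 45 and rank 10/2 = 5. In the classification of classical Lie algebras, the orthogonal algebra so(2n) in an even number of variables has type D_n; here n = 5, so the Dynkin diagram is a chain of 3 nodes with a fork of two nodes at one end (D_5). Hence the type is D_5.

D_5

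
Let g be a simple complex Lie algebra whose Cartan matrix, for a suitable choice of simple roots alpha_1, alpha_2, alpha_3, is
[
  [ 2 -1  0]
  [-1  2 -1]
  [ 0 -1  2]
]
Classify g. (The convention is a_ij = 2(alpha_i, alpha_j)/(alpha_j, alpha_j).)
The matrix has rank 3 with 2's on the diagonal. Reading the off-diagonal entries as Dynkin edges (a single edge where a_ij = a_ji = -1; a double or triple edge where a_ij * a_ji = 2 or 3), the diagram is a chain of 3 nodes with single edges (A_3). One simple-root ordering that puts it in standard form is (alpha_3, alpha_2, alpha_1). So the algebra is type A_3, i.e. sl(4).

type A_3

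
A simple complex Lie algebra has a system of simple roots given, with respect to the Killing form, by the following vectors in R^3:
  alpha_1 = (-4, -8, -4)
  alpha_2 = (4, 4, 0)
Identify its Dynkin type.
G_2

Compute the Cartan integers a_ij = 2(alpha_i, alpha_j)/(alpha_j, alpha_j); the resulting 2x2 Cartan matrix is
[[2, -3], [-1, 2]].
The roots have two lengths (squared-length ratio 3:1); the short ones are alpha_{2}. The associated Dynkin diagram is two nodes joined by a triple edge (G_2), so the type is G_2.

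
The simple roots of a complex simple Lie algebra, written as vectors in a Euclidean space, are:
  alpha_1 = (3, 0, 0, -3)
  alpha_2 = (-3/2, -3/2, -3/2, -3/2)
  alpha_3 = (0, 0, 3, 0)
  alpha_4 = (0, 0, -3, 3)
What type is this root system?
type F_4

Compute the Cartan integers a_ij = 2(alpha_i, alpha_j)/(alpha_j, alpha_j); the resulting 4x4 Cartan matrix is
[[2, 0, 0, -1], [0, 2, -1, 0], [0, -1, 2, -1], [-1, 0, -2, 2]].
The roots have two lengths (squared-length ratio 2:1); the short ones are alpha_{2,3}. The associated Dynkin diagram is a chain of 4 nodes with a double edge between the middle two (F_4), so the type is F_4.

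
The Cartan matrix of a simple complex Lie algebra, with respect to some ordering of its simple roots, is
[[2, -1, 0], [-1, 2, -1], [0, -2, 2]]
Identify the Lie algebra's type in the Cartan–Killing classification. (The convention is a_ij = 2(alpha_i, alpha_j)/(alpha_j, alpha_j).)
The matrix has rank 3 with 2's on the diagonal. Reading the off-diagonal entries as Dynkin edges (a single edge where a_ij = a_ji = -1; a double or triple edge where a_ij * a_ji = 2 or 3), the diagram is a chain of 3 nodes with a double edge at one end; the terminal node there is the unique long simple root (C_3). One simple-root ordering that puts it in standard form is (alpha_1, alpha_2, alpha_3). So the algebra is type C_3, i.e. sp(6).

C_3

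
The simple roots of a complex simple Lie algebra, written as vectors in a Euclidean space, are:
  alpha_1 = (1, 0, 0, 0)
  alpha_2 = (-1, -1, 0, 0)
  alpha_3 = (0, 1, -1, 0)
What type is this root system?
Compute the Cartan integers a_ij = 2(alpha_i, alpha_j)/(alpha_j, alpha_j); the resulting 3x3 Cartan matrix is
[[2, -1, 0], [-2, 2, -1], [0, -1, 2]].
The roots have two lengths (squared-length ratio 2:1); the short ones are alpha_{1}. The associated Dynkin diagram is a chain of 3 nodes with a double edge at one end; the terminal node there is the unique short simple root (B_3), so the type is B_3 (the algebra so(7)).

B_3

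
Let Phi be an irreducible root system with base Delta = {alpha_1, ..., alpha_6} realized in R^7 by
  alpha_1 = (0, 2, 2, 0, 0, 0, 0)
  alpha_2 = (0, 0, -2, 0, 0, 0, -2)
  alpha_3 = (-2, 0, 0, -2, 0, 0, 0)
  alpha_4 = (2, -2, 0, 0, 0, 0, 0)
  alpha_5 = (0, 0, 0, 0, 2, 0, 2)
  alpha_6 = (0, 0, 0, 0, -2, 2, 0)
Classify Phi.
Compute the Cartan integers a_ij = 2(alpha_i, alpha_j)/(alpha_j, alpha_j); the resulting 6x6 Cartan matrix is
[[2, -1, 0, -1, 0, 0], [-1, 2, 0, 0, -1, 0], [0, 0, 2, -1, 0, 0], [-1, 0, -1, 2, 0, 0], [0, -1, 0, 0, 2, -1], [0, 0, 0, 0, -1, 2]].
All simple roots have the same length, so the diagram is simply laced. The associated Dynkin diagram is a chain of 6 nodes with single edges (A_6), so the type is A_6 (the algebra sl(7)).

A_6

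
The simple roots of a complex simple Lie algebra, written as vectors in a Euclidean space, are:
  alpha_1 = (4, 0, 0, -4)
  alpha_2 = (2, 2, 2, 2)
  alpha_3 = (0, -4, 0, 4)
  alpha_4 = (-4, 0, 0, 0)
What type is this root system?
Compute the Cartan integers a_ij = 2(alpha_i, alpha_j)/(alpha_j, alpha_j); the resulting 4x4 Cartan matrix is
[[2, 0, -1, -2], [0, 2, 0, -1], [-1, 0, 2, 0], [-1, -1, 0, 2]].
The roots have two lengths (squared-length ratio 2:1); the short ones are alpha_{2,4}. The associated Dynkin diagram is a chain of 4 nodes with a double edge between the middle two (F_4), so the type is F_4.

F_4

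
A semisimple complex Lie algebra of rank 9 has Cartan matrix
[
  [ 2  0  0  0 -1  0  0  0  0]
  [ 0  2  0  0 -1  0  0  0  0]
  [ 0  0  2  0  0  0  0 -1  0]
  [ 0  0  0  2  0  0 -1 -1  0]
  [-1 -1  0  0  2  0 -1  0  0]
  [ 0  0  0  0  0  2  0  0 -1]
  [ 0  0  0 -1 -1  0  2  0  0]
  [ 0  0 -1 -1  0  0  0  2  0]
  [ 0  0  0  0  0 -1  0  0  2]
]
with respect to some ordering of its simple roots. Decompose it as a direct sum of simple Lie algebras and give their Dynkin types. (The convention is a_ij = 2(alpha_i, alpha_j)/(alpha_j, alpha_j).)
type A_2 ⊕ type D_7

The diagram associated to this matrix has two connected components: the simple roots {alpha_6, alpha_9} form a chain of 2 nodes with single edges (A_2), and {alpha_1, alpha_2, alpha_3, alpha_4, alpha_5, alpha_7, alpha_8} form a chain of 5 nodes with a fork of two nodes at one end (D_7). A semisimple Lie algebra decomposes uniquely as the direct sum of simple ideals, one per connected component of its Dynkin diagram, so g ≅ A_2 ⊕ D_7 (dimension 8 + 91 = 99).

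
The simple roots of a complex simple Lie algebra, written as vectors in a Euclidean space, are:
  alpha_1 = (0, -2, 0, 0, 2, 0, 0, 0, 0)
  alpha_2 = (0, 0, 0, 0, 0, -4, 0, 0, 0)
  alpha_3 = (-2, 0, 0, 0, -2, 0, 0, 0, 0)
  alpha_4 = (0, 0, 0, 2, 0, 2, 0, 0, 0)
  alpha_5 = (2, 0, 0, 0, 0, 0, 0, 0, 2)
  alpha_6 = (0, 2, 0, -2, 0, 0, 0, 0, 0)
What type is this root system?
Compute the Cartan integers a_ij = 2(alpha_i, alpha_j)/(alpha_j, alpha_j); the resulting 6x6 Cartan matrix is
[[2, 0, -1, 0, 0, -1], [0, 2, 0, -2, 0, 0], [-1, 0, 2, 0, -1, 0], [0, -1, 0, 2, 0, -1], [0, 0, -1, 0, 2, 0], [-1, 0, 0, -1, 0, 2]].
The roots have two lengths (squared-length ratio 2:1); the short ones are alpha_{1,3,4,5,6}. The associated Dynkin diagram is a chain of 6 nodes with a double edge at one end; the terminal node there is the unique long simple root (C_6), so the type is C_6 (the algebra sp(12)).

C_6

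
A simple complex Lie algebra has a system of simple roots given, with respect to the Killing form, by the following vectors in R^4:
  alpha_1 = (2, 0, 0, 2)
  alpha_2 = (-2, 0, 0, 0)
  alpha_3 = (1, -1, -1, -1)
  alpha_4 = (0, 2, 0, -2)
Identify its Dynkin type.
F_4

Compute the Cartan integers a_ij = 2(alpha_i, alpha_j)/(alpha_j, alpha_j); the resulting 4x4 Cartan matrix is
[[2, -2, 0, -1], [-1, 2, -1, 0], [0, -1, 2, 0], [-1, 0, 0, 2]].
The roots have two lengths (squared-length ratio 2:1); the short ones are alpha_{2,3}. The associated Dynkin diagram is a chain of 4 nodes with a double edge between the middle two (F_4), so the type is F_4.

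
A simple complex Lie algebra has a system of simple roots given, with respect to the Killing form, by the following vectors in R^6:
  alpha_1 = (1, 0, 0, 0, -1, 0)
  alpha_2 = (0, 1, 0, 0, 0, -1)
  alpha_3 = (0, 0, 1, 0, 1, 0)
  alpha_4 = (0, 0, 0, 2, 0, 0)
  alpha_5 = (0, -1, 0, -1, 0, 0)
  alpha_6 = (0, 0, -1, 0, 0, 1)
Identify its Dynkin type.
Compute the Cartan integers a_ij = 2(alpha_i, alpha_j)/(alpha_j, alpha_j); the resulting 6x6 Cartan matrix is
[[2, 0, -1, 0, 0, 0], [0, 2, 0, 0, -1, -1], [-1, 0, 2, 0, 0, -1], [0, 0, 0, 2, -2, 0], [0, -1, 0, -1, 2, 0], [0, -1, -1, 0, 0, 2]].
The roots have two lengths (squared-length ratio 2:1); the short ones are alpha_{1,2,3,5,6}. The associated Dynkin diagram is a chain of 6 nodes with a double edge at one end; the terminal node there is the unique long simple root (C_6), so the type is C_6 (the algebra sp(12)).

C_6 (sp(12))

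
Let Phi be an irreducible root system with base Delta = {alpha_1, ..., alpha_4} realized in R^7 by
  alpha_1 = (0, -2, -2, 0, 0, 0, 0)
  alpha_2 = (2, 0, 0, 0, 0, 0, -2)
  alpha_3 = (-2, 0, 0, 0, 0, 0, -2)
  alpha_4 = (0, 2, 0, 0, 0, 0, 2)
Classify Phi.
Compute the Cartan integers a_ij = 2(alpha_i, alpha_j)/(alpha_j, alpha_j); the resulting 4x4 Cartan matrix is
[[2, 0, 0, -1], [0, 2, 0, -1], [0, 0, 2, -1], [-1, -1, -1, 2]].
All simple roots have the same length, so the diagram is simply laced. The associated Dynkin diagram is a chain of 2 nodes with a fork of two nodes at one end (D_4), so the type is D_4 (the algebra so(8)).

D_4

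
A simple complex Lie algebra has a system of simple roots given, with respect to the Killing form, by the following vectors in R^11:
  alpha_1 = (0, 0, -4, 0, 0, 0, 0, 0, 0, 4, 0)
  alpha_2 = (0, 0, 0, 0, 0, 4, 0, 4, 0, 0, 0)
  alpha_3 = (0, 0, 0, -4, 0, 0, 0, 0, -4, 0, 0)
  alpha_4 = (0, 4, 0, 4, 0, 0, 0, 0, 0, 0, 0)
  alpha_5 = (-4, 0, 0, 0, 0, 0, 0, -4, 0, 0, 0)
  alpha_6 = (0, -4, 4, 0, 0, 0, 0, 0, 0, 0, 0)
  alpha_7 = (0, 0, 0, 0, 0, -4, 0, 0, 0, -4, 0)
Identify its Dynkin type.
type A_7

Compute the Cartan integers a_ij = 2(alpha_i, alpha_j)/(alpha_j, alpha_j); the resulting 7x7 Cartan matrix is
[[2, 0, 0, 0, 0, -1, -1], [0, 2, 0, 0, -1, 0, -1], [0, 0, 2, -1, 0, 0, 0], [0, 0, -1, 2, 0, -1, 0], [0, -1, 0, 0, 2, 0, 0], [-1, 0, 0, -1, 0, 2, 0], [-1, -1, 0, 0, 0, 0, 2]].
All simple roots have the same length, so the diagram is simply laced. The associated Dynkin diagram is a chain of 7 nodes with single edges (A_7), so the type is A_7 (the algebra sl(8)).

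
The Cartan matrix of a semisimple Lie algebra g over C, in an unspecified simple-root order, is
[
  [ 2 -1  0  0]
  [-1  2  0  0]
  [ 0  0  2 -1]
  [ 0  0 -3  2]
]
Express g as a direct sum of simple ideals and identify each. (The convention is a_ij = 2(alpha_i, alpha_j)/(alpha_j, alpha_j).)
type A_2 ⊕ type G_2

The diagram associated to this matrix has two connected components: the simple roots {alpha_1, alpha_2} form a chain of 2 nodes with single edges (A_2), and {alpha_3, alpha_4} form two nodes joined by a triple edge (G_2). A semisimple Lie algebra decomposes uniquely as the direct sum of simple ideals, one per connected component of its Dynkin diagram, so g ≅ A_2 ⊕ G_2 (dimension 8 + 14 = 22).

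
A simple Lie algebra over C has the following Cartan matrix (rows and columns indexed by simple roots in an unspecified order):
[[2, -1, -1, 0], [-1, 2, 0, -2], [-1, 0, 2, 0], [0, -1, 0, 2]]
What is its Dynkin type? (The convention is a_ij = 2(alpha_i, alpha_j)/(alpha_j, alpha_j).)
The matrix has rank 4 with 2's on the diagonal. Reading the off-diagonal entries as Dynkin edges (a single edge where a_ij = a_ji = -1; a double or triple edge where a_ij * a_ji = 2 or 3), the diagram is a chain of 4 nodes with a double edge at one end; the terminal node there is the unique short simple root (B_4). One simple-root ordering that puts it in standard form is (alpha_3, alpha_1, alpha_2, alpha_4). So the algebra is type B_4, i.e. so(9).

B_4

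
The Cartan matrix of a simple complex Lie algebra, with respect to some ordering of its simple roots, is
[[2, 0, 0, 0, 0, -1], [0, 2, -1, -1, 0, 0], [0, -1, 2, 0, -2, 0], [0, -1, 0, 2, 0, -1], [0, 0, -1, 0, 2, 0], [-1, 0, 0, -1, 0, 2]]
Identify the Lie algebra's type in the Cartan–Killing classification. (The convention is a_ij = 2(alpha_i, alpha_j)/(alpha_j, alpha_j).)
The matrix has rank 6 with 2's on the diagonal. Reading the off-diagonal entries as Dynkin edges (a single edge where a_ij = a_ji = -1; a double or triple edge where a_ij * a_ji = 2 or 3), the diagram is a chain of 6 nodes with a double edge at one end; the terminal node there is the unique short simple root (B_6). One simple-root ordering that puts it in standard form is (alpha_1, alpha_6, alpha_4, alpha_2, alpha_3, alpha_5). So the algebra is type B_6, i.e. so(13).

B6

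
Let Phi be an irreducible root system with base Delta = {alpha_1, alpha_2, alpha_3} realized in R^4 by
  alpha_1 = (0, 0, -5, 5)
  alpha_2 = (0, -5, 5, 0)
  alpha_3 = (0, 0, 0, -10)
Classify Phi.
Compute the Cartan integers a_ij = 2(alpha_i, alpha_j)/(alpha_j, alpha_j); the resulting 3x3 Cartan matrix is
[[2, -1, -1], [-1, 2, 0], [-2, 0, 2]].
The roots have two lengths (squared-length ratio 2:1); the short ones are alpha_{1,2}. The associated Dynkin diagram is a chain of 3 nodes with a double edge at one end; the terminal node there is the unique long simple root (C_3), so the type is C_3 (the algebra sp(6)).

C_3 (sp(6))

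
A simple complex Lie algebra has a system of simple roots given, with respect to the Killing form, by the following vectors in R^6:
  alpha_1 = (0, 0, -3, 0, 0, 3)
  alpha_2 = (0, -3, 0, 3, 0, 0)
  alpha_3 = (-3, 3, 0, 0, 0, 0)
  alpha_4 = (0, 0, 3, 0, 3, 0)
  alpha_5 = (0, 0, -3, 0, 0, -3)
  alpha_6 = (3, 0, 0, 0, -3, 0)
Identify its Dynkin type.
Compute the Cartan integers a_ij = 2(alpha_i, alpha_j)/(alpha_j, alpha_j); the resulting 6x6 Cartan matrix is
[[2, 0, 0, -1, 0, 0], [0, 2, -1, 0, 0, 0], [0, -1, 2, 0, 0, -1], [-1, 0, 0, 2, -1, -1], [0, 0, 0, -1, 2, 0], [0, 0, -1, -1, 0, 2]].
All simple roots have the same length, so the diagram is simply laced. The associated Dynkin diagram is a chain of 4 nodes with a fork of two nodes at one end (D_6), so the type is D_6 (the algebra so(12)).

D_6 (so(12))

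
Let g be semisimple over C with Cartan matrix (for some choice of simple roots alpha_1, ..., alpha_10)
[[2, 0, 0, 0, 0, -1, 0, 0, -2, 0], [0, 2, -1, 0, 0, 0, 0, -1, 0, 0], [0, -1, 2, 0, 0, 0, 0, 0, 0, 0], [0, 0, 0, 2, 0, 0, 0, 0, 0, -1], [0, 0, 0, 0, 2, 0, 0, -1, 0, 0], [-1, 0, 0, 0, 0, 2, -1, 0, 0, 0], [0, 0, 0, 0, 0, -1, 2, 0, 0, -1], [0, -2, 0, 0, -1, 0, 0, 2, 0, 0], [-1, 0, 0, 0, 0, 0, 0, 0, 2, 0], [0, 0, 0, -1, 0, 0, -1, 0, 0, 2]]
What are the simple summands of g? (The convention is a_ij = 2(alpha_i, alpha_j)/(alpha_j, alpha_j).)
The diagram associated to this matrix has two connected components: the simple roots {alpha_1, alpha_4, alpha_6, alpha_7, alpha_9, alpha_10} form a chain of 6 nodes with a double edge at one end; the terminal node there is the unique short simple root (B_6), and {alpha_2, alpha_3, alpha_5, alpha_8} form a chain of 4 nodes with a double edge between the middle two (F_4). A semisimple Lie algebra decomposes uniquely as the direct sum of simple ideals, one per connected component of its Dynkin diagram, so g ≅ B_6 ⊕ F_4 (dimension 78 + 52 = 130).

B_6 + F_4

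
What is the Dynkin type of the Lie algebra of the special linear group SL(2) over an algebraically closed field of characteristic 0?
A_1

This is sl(2), which has dimension 2^2 - 1 = 3 and rank 2 - 1 = 1 (a Cartan subalgebra is the diagonal traceless matrices). In the classification of classical Lie algebras, the special linear algebra sl(n+1) has type A_n; here n = 1, so the Dynkin diagram is a chain of 1 nodes with single edges (A_1). Hence the type is A_1.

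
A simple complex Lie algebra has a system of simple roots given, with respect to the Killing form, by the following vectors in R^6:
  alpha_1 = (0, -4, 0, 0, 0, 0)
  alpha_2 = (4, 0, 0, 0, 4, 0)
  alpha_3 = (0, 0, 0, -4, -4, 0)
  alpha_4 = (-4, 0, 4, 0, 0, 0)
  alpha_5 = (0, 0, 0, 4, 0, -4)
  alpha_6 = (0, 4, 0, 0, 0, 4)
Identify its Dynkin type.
Compute the Cartan integers a_ij = 2(alpha_i, alpha_j)/(alpha_j, alpha_j); the resulting 6x6 Cartan matrix is
[[2, 0, 0, 0, 0, -1], [0, 2, -1, -1, 0, 0], [0, -1, 2, 0, -1, 0], [0, -1, 0, 2, 0, 0], [0, 0, -1, 0, 2, -1], [-2, 0, 0, 0, -1, 2]].
The roots have two lengths (squared-length ratio 2:1); the short ones are alpha_{1}. The associated Dynkin diagram is a chain of 6 nodes with a double edge at one end; the terminal node there is the unique short simple root (B_6), so the type is B_6 (the algebra so(13)).

B6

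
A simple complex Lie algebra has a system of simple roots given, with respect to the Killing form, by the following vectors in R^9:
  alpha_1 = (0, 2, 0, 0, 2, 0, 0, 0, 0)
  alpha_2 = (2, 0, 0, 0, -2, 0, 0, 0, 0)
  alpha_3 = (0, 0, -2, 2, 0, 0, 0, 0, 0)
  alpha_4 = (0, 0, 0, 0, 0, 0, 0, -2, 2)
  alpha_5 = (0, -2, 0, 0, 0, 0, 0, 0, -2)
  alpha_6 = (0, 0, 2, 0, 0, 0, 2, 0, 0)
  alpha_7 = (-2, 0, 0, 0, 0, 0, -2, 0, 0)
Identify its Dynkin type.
Compute the Cartan integers a_ij = 2(alpha_i, alpha_j)/(alpha_j, alpha_j); the resulting 7x7 Cartan matrix is
[[2, -1, 0, 0, -1, 0, 0], [-1, 2, 0, 0, 0, 0, -1], [0, 0, 2, 0, 0, -1, 0], [0, 0, 0, 2, -1, 0, 0], [-1, 0, 0, -1, 2, 0, 0], [0, 0, -1, 0, 0, 2, -1], [0, -1, 0, 0, 0, -1, 2]].
All simple roots have the same length, so the diagram is simply laced. The associated Dynkin diagram is a chain of 7 nodes with single edges (A_7), so the type is A_7 (the algebra sl(8)).

type A_7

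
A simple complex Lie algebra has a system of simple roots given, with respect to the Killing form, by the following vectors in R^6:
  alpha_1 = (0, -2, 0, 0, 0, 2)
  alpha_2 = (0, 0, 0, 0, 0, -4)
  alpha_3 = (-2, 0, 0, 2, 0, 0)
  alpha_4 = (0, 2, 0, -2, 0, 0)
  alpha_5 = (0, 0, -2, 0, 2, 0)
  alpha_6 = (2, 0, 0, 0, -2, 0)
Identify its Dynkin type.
Compute the Cartan integers a_ij = 2(alpha_i, alpha_j)/(alpha_j, alpha_j); the resulting 6x6 Cartan matrix is
[[2, -1, 0, -1, 0, 0], [-2, 2, 0, 0, 0, 0], [0, 0, 2, -1, 0, -1], [-1, 0, -1, 2, 0, 0], [0, 0, 0, 0, 2, -1], [0, 0, -1, 0, -1, 2]].
The roots have two lengths (squared-length ratio 2:1); the short ones are alpha_{1,3,4,5,6}. The associated Dynkin diagram is a chain of 6 nodes with a double edge at one end; the terminal node there is the unique long simple root (C_6), so the type is C_6 (the algebra sp(12)).

C_6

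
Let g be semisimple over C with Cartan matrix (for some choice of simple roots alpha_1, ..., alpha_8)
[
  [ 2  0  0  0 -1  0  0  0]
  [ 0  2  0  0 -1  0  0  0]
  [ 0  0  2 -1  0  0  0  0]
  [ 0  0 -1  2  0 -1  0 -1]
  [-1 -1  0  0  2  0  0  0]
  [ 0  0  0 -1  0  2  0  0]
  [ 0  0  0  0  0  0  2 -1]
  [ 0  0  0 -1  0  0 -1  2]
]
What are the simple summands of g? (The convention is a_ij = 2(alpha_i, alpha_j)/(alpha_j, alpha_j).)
The diagram associated to this matrix has two connected components: the simple roots {alpha_1, alpha_2, alpha_5} form a chain of 3 nodes with single edges (A_3), and {alpha_3, alpha_4, alpha_6, alpha_7, alpha_8} form a chain of 3 nodes with a fork of two nodes at one end (D_5). A semisimple Lie algebra decomposes uniquely as the direct sum of simple ideals, one per connected component of its Dynkin diagram, so g ≅ A_3 ⊕ D_5 (dimension 15 + 45 = 60).

A3 ⊕ D5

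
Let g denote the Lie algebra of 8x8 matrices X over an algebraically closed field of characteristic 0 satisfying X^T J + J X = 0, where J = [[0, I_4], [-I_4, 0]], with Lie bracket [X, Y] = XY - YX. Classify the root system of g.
C_4

This is sp(8), which has dimension 8(8+1)/2 = 36 and rank 8/2 = 4. In the classification of classical Lie algebras, the symplectic algebra sp(2n) has type C_n; here n = 4, so the Dynkin diagram is a chain of 4 nodes with a double edge at one end; the terminal node there is the unique long simple root (C_4). Hence the type is C_4.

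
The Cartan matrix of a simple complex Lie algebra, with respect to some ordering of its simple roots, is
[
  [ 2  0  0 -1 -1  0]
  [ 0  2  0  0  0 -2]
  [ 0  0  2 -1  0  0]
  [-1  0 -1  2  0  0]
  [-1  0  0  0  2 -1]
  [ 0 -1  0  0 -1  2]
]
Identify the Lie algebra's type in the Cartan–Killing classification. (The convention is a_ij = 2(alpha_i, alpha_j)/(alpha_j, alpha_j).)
The matrix has rank 6 with 2's on the diagonal. Reading the off-diagonal entries as Dynkin edges (a single edge where a_ij = a_ji = -1; a double or triple edge where a_ij * a_ji = 2 or 3), the diagram is a chain of 6 nodes with a double edge at one end; the terminal node there is the unique long simple root (C_6). One simple-root ordering that puts it in standard form is (alpha_3, alpha_4, alpha_1, alpha_5, alpha_6, alpha_2). So the algebra is type C_6, i.e. sp(12).

C_6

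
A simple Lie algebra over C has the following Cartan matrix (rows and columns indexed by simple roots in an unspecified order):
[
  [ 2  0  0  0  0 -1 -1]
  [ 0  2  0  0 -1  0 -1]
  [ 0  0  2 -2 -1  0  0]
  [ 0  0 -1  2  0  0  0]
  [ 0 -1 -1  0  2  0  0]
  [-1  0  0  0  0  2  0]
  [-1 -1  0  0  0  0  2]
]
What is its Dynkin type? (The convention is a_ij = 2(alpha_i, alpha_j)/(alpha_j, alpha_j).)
The matrix has rank 7 with 2's on the diagonal. Reading the off-diagonal entries as Dynkin edges (a single edge where a_ij = a_ji = -1; a double or triple edge where a_ij * a_ji = 2 or 3), the diagram is a chain of 7 nodes with a double edge at one end; the terminal node there is the unique short simple root (B_7). One simple-root ordering that puts it in standard form is (alpha_6, alpha_1, alpha_7, alpha_2, alpha_5, alpha_3, alpha_4). So the algebra is type B_7, i.e. so(15).

B_7 (so(15))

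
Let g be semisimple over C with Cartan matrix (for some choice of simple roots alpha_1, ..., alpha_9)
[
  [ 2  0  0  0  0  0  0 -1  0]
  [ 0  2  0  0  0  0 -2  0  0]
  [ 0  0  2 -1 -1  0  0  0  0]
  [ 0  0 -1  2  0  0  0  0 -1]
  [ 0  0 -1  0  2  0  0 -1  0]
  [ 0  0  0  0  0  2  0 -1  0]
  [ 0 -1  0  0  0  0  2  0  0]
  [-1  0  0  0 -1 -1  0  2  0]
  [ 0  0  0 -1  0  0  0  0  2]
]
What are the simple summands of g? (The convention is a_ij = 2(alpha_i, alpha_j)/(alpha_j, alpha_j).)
B_2 + D_7

The diagram associated to this matrix has two connected components: the simple roots {alpha_2, alpha_7} form a chain of 2 nodes with a double edge at one end; the terminal node there is the unique short simple root (B_2), and {alpha_1, alpha_3, alpha_4, alpha_5, alpha_6, alpha_8, alpha_9} form a chain of 5 nodes with a fork of two nodes at one end (D_7). A semisimple Lie algebra decomposes uniquely as the direct sum of simple ideals, one per connected component of its Dynkin diagram, so g ≅ B_2 ⊕ D_7 (dimension 10 + 91 = 101).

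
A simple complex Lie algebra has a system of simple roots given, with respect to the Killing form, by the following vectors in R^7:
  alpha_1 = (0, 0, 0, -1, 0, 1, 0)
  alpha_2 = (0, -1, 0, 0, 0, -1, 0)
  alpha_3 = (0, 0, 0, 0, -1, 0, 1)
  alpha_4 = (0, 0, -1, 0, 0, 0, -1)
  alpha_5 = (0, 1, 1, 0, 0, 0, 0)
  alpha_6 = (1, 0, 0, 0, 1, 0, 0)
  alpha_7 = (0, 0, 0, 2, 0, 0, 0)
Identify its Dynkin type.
Compute the Cartan integers a_ij = 2(alpha_i, alpha_j)/(alpha_j, alpha_j); the resulting 7x7 Cartan matrix is
[[2, -1, 0, 0, 0, 0, -1], [-1, 2, 0, 0, -1, 0, 0], [0, 0, 2, -1, 0, -1, 0], [0, 0, -1, 2, -1, 0, 0], [0, -1, 0, -1, 2, 0, 0], [0, 0, -1, 0, 0, 2, 0], [-2, 0, 0, 0, 0, 0, 2]].
The roots have two lengths (squared-length ratio 2:1); the short ones are alpha_{1,2,3,4,5,6}. The associated Dynkin diagram is a chain of 7 nodes with a double edge at one end; the terminal node there is the unique long simple root (C_7), so the type is C_7 (the algebra sp(14)).

C_7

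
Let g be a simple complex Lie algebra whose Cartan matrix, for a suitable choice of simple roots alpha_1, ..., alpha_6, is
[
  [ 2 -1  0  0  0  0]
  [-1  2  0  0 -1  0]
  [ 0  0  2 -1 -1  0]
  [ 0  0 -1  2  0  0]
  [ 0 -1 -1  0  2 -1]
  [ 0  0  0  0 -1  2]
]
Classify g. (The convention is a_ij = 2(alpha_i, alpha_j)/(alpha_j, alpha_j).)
type E_6

The matrix has rank 6 with 2's on the diagonal. Reading the off-diagonal entries as Dynkin edges (a single edge where a_ij = a_ji = -1; a double or triple edge where a_ij * a_ji = 2 or 3), the diagram is a chain of 5 nodes with one extra node attached to the third node from one end (E_6). One simple-root ordering that puts it in standard form is (alpha_1, alpha_6, alpha_2, alpha_5, alpha_3, alpha_4). So the algebra is type E_6.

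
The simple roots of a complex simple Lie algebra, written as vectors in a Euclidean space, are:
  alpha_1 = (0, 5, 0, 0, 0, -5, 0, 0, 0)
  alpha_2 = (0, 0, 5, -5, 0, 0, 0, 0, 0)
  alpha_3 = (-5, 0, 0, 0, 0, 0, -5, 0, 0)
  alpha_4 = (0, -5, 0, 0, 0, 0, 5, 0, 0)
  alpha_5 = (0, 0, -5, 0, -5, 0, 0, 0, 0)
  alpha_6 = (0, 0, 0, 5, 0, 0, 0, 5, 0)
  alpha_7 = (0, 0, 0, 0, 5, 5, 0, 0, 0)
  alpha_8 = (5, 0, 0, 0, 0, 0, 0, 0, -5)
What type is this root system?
A_8 (sl(9))

Compute the Cartan integers a_ij = 2(alpha_i, alpha_j)/(alpha_j, alpha_j); the resulting 8x8 Cartan matrix is
[[2, 0, 0, -1, 0, 0, -1, 0], [0, 2, 0, 0, -1, -1, 0, 0], [0, 0, 2, -1, 0, 0, 0, -1], [-1, 0, -1, 2, 0, 0, 0, 0], [0, -1, 0, 0, 2, 0, -1, 0], [0, -1, 0, 0, 0, 2, 0, 0], [-1, 0, 0, 0, -1, 0, 2, 0], [0, 0, -1, 0, 0, 0, 0, 2]].
All simple roots have the same length, so the diagram is simply laced. The associated Dynkin diagram is a chain of 8 nodes with single edges (A_8), so the type is A_8 (the algebra sl(9)).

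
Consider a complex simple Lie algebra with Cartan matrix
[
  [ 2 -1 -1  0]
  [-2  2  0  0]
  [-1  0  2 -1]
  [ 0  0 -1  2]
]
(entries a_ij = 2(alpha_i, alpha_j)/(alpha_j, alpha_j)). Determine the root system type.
The matrix has rank 4 with 2's on the diagonal. Reading the off-diagonal entries as Dynkin edges (a single edge where a_ij = a_ji = -1; a double or triple edge where a_ij * a_ji = 2 or 3), the diagram is a chain of 4 nodes with a double edge at one end; the terminal node there is the unique long simple root (C_4). One simple-root ordering that puts it in standard form is (alpha_4, alpha_3, alpha_1, alpha_2). So the algebra is type C_4, i.e. sp(8).

C4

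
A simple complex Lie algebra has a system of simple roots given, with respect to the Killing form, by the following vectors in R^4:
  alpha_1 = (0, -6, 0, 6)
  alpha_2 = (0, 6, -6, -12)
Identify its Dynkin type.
type G_2

Compute the Cartan integers a_ij = 2(alpha_i, alpha_j)/(alpha_j, alpha_j); the resulting 2x2 Cartan matrix is
[[2, -1], [-3, 2]].
The roots have two lengths (squared-length ratio 3:1); the short ones are alpha_{1}. The associated Dynkin diagram is two nodes joined by a triple edge (G_2), so the type is G_2.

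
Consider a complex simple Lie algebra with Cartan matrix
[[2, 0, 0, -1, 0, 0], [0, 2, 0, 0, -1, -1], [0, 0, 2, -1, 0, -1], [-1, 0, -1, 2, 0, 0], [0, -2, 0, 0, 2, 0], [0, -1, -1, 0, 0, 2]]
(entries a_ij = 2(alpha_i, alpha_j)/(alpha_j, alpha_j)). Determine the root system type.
C_6

The matrix has rank 6 with 2's on the diagonal. Reading the off-diagonal entries as Dynkin edges (a single edge where a_ij = a_ji = -1; a double or triple edge where a_ij * a_ji = 2 or 3), the diagram is a chain of 6 nodes with a double edge at one end; the terminal node there is the unique long simple root (C_6). One simple-root ordering that puts it in standard form is (alpha_1, alpha_4, alpha_3, alpha_6, alpha_2, alpha_5). So the algebra is type C_6, i.e. sp(12).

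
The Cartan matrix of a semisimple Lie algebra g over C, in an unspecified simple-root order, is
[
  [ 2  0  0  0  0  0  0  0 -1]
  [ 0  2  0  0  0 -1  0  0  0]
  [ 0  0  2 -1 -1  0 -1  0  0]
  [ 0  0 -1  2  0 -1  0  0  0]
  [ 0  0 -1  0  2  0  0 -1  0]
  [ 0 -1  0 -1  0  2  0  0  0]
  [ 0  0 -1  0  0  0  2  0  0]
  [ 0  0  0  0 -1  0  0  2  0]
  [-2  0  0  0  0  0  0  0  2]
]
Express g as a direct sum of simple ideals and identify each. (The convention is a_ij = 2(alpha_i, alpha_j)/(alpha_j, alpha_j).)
B_2 ⊕ E_7

The diagram associated to this matrix has two connected components: the simple roots {alpha_1, alpha_9} form a chain of 2 nodes with a double edge at one end; the terminal node there is the unique short simple root (B_2), and {alpha_2, alpha_3, alpha_4, alpha_5, alpha_6, alpha_7, alpha_8} form a chain of 6 nodes with one extra node attached to the third node from one end (E_7). A semisimple Lie algebra decomposes uniquely as the direct sum of simple ideals, one per connected component of its Dynkin diagram, so g ≅ B_2 ⊕ E_7 (dimension 10 + 133 = 143).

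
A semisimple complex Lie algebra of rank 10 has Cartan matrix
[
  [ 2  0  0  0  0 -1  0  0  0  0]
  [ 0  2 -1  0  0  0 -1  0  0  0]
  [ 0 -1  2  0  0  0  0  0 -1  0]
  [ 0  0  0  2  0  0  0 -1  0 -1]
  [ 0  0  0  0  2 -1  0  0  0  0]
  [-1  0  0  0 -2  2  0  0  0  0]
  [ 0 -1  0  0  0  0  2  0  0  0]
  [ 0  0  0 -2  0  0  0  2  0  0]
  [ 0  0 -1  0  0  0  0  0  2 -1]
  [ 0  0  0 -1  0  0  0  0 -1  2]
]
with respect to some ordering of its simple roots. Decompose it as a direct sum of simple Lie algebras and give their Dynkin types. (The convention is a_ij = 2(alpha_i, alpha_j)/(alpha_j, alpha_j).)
The diagram associated to this matrix has two connected components: the simple roots {alpha_1, alpha_5, alpha_6} form a chain of 3 nodes with a double edge at one end; the terminal node there is the unique short simple root (B_3), and {alpha_2, alpha_3, alpha_4, alpha_7, alpha_8, alpha_9, alpha_10} form a chain of 7 nodes with a double edge at one end; the terminal node there is the unique long simple root (C_7). A semisimple Lie algebra decomposes uniquely as the direct sum of simple ideals, one per connected component of its Dynkin diagram, so g ≅ B_3 ⊕ C_7 (dimension 21 + 105 = 126).

B_3 + C_7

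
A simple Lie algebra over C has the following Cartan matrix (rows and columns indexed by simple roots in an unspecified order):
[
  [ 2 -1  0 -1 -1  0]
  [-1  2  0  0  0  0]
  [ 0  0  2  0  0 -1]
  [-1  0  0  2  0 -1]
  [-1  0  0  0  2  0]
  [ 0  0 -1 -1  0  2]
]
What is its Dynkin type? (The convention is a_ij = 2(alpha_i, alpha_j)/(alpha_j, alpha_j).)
D_6

The matrix has rank 6 with 2's on the diagonal. Reading the off-diagonal entries as Dynkin edges (a single edge where a_ij = a_ji = -1; a double or triple edge where a_ij * a_ji = 2 or 3), the diagram is a chain of 4 nodes with a fork of two nodes at one end (D_6). One simple-root ordering that puts it in standard form is (alpha_3, alpha_6, alpha_4, alpha_1, alpha_5, alpha_2). So the algebra is type D_6, i.e. so(12).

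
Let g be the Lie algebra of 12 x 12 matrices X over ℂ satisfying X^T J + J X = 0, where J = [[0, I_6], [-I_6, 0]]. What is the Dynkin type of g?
C_6

This is sp(12), which has dimension 12(12+1)/2 = 78 and rank 12/2 = 6. In the classification of classical Lie algebras, the symplectic algebra sp(2n) has type C_n; here n = 6, so the Dynkin diagram is a chain of 6 nodes with a double edge at one end; the terminal node there is the unique long simple root (C_6). Hence the type is C_6.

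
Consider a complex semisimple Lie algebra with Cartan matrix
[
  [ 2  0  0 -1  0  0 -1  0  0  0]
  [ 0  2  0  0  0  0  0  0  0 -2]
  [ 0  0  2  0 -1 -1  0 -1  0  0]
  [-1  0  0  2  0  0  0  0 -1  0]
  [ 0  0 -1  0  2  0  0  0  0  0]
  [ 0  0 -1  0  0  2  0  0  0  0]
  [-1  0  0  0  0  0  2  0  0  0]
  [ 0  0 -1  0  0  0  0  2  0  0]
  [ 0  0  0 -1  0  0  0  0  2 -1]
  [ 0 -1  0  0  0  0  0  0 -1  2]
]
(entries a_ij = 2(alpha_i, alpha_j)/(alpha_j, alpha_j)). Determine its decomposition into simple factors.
C_6 (sp(12)) + D_4 (so(8))

The diagram associated to this matrix has two connected components: the simple roots {alpha_1, alpha_2, alpha_4, alpha_7, alpha_9, alpha_10} form a chain of 6 nodes with a double edge at one end; the terminal node there is the unique long simple root (C_6), and {alpha_3, alpha_5, alpha_6, alpha_8} form a chain of 2 nodes with a fork of two nodes at one end (D_4). A semisimple Lie algebra decomposes uniquely as the direct sum of simple ideals, one per connected component of its Dynkin diagram, so g ≅ C_6 ⊕ D_4 (dimension 78 + 28 = 106).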